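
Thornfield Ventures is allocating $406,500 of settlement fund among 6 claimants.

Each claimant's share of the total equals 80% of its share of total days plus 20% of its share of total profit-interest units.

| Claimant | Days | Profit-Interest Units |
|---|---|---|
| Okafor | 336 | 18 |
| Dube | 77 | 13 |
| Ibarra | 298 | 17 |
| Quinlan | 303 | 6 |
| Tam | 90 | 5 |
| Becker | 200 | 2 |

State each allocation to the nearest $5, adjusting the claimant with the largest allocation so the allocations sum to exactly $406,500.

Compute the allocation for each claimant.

Okafor: $107,780 | Dube: $36,530 | Ibarra: $96,975 | Quinlan: $83,560 | Tam: $29,110 | Becker: $52,545

Days total 1,304; profit-interest units total 61.
Blended shares (80% days + 20% profit-interest units): Okafor 0.2652; Dube 0.0899; Ibarra 0.2386; Quinlan 0.2056; Tam 0.0716; Becker 0.1293.
Unrounded shares: Okafor 107,784.03; Dube 36,528.99; Ibarra 96,974.55; Quinlan 83,560.83; Tam 29,108.72; Becker 52,542.87.
Rounded to nearest $5: Okafor $107,785; Dube $36,530; Ibarra $96,975; Quinlan $83,560; Tam $29,110; Becker $52,545. Sum = $406,505.
Difference $406,500 − $406,505 = −$5 applied to largest allocation (Okafor): Okafor becomes $107,780.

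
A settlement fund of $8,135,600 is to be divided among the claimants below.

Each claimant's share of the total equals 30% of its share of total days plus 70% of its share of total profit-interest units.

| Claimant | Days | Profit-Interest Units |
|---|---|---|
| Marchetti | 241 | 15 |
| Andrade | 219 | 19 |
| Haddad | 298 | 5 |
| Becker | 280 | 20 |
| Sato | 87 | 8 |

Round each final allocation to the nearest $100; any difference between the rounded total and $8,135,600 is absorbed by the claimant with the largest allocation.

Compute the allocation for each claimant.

Marchetti: $1,797,800; Andrade: $2,090,100; Haddad: $1,071,500; Becker: $2,307,500; Sato: $868,700

Totals — days 1,125, profit-interest units 67.
Composite weights (30% days + 70% profit-interest units): Marchetti 0.2210; Andrade 0.2569; Haddad 0.1317; Becker 0.2836; Sato 0.1068.
Unrounded shares: Marchetti 1,797,829.98; Andrade 2,090,096.35; Haddad 1,071,503.04; Becker 2,307,434.25; Sato 868,736.37.
Rounded to nearest $100: Marchetti $1,797,800; Andrade $2,090,100; Haddad $1,071,500; Becker $2,307,400; Sato $868,700. Sum = $8,135,500.
Difference $8,135,600 − $8,135,500 = +$100 applied to largest allocation (Becker): Becker becomes $2,307,500.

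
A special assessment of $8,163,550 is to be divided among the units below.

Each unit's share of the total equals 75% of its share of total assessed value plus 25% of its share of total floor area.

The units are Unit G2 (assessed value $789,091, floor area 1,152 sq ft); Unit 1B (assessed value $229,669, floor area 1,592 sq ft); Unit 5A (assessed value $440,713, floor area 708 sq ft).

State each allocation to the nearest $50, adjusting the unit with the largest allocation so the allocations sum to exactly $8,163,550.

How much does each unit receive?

Totals — assessed value 1,459,473, floor area 3,452.
Composite weights (75% assessed value + 25% floor area): Unit G2 0.4889; Unit 1B 0.2333; Unit 5A 0.2778.
Proportional shares: Unit G2 3,991,414.55; Unit 1B 1,904,709.14; Unit 5A 2,267,426.31.
After rounding ($50): Unit G2 $3,991,400; Unit 1B $1,904,700; Unit 5A $2,267,450. Sum = $8,163,550.
Rounded total matches; no reconciliation needed.

Unit G2: $3,991,400 | Unit 1B: $1,904,700 | Unit 5A: $2,267,450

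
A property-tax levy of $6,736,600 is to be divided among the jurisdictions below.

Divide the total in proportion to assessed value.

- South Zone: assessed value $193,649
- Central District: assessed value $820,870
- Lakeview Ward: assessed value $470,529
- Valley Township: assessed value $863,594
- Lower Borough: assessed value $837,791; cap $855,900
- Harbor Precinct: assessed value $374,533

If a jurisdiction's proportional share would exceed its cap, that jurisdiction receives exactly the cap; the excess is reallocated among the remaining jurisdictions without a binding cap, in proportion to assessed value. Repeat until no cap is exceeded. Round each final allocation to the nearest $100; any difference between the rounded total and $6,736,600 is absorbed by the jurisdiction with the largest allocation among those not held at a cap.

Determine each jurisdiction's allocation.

South Zone: $418,200 | Central District: $1,772,700 | Lakeview Ward: $1,016,100 | Valley Township: $1,864,900 | Lower Borough: $855,900 | Harbor Precinct: $808,800

Combined assessed value = 3,560,966.
Proportional shares (ignoring caps): South Zone 366,343.25; Central District 1,552,913.69; Lakeview Ward 890,142.07; Valley Township 1,633,738.52; Lower Borough 1,584,924.67; Harbor Precinct 708,537.80.
Capped: Lower Borough ($855,900); residual $5,880,700 reallocated over remaining assessed value 2,723,175.
Remaining shares: South Zone 418,185.27 → $418,200; Central District 1,772,669.85 → $1,772,700; Lakeview Ward 1,016,108.00 → $1,016,100; Valley Township 1,864,932.38 → $1,864,900; Harbor Precinct 808,804.51 → $808,800.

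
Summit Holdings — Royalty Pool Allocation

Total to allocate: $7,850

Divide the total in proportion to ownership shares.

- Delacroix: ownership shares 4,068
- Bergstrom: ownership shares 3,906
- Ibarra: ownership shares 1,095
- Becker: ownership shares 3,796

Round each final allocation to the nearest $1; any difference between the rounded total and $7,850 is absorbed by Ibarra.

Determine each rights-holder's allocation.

Total ownership shares = 12,865.
Unrounded shares: Delacroix 4,068/12,865 × $7,850 = 2,482.22; Bergstrom 3,906/12,865 × $7,850 = 2,383.37; Ibarra 1,095/12,865 × $7,850 = 668.15; Becker 3,796/12,865 × $7,850 = 2,316.25.
After rounding ($1): Delacroix $2,482; Bergstrom $2,383; Ibarra $668; Becker $2,316. Sum = $7,849.
Difference $7,850 − $7,849 = +$1 applied to Ibarra: Ibarra becomes $669.

Delacroix: $2,482 | Bergstrom: $2,383 | Ibarra: $669 | Becker: $2,316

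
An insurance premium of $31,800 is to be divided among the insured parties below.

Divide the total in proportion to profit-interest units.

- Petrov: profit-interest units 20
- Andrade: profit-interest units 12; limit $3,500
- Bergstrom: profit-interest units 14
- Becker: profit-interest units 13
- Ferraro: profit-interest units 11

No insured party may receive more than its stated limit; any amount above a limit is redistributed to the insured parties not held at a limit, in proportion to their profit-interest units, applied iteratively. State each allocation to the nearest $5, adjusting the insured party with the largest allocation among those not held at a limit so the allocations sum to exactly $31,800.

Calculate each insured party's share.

Petrov: $9,760; Andrade: $3,500; Bergstrom: $6,830; Becker: $6,345; Ferraro: $5,365

Combined profit-interest units = 70.
Unconstrained shares: Petrov 9,085.71; Andrade 5,451.43; Bergstrom 6,360.00; Becker 5,905.71; Ferraro 4,997.14.
Held at cap: Andrade ($3,500); remaining pool $28,300 reallocated over remaining profit-interest units 58.
Shares after redistribution: Petrov 9,758.62 → $9,760; Bergstrom 6,831.03 → $6,830; Becker 6,343.10 → $6,345; Ferraro 5,367.24 → $5,365.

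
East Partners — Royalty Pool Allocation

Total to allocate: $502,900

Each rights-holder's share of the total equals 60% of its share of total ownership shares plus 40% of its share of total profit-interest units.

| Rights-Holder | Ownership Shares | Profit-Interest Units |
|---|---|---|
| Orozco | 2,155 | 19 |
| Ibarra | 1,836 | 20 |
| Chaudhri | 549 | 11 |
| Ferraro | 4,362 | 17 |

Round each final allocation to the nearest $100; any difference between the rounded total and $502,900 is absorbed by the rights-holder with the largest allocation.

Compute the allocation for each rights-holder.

Ownership shares total 8,902; profit-interest units total 67.
Blended shares (60% ownership shares + 40% profit-interest units): Orozco 0.2587; Ibarra 0.2432; Chaudhri 0.1027; Ferraro 0.3955.
Unrounded shares: Orozco 130,090.72; Ibarra 122,280.37; Chaudhri 51,635.04; Ferraro 198,893.87.
At nearest $100: Orozco $130,100; Ibarra $122,300; Chaudhri $51,600; Ferraro $198,900. Sum = $502,900.
Sum already equals the total — no adjustment.

Orozco: $130,100; Ibarra: $122,300; Chaudhri: $51,600; Ferraro: $198,900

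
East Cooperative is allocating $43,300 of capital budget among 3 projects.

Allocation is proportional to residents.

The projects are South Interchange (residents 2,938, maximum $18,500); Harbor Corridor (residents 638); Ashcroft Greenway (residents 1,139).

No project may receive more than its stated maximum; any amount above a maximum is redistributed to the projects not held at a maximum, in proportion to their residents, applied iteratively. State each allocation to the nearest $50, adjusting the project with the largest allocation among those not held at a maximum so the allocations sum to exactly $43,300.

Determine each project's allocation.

Total residents = 4,715.
Proportional shares (ignoring caps): South Interchange 26,981.00; Harbor Corridor 5,859.05; Ashcroft Greenway 10,459.96.
Cap binds for South Interchange ($18,500); remaining pool $24,800 reallocated over remaining residents 1,777.
Redistributed shares: Harbor Corridor 8,904.00 → $8,900; Ashcroft Greenway 15,896.00 → $15,900.

South Interchange: $18,500 · Harbor Corridor: $8,900 · Ashcroft Greenway: $15,900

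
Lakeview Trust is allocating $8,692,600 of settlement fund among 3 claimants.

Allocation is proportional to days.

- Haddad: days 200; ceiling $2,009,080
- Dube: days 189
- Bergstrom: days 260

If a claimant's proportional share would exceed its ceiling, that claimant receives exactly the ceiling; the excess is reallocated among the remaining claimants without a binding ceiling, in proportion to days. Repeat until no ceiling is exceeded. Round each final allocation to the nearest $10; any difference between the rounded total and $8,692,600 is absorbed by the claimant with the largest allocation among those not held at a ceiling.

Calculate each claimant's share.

Total days = 649.
Unconstrained shares: Haddad 2,678,767.33; Dube 2,531,435.13; Bergstrom 3,482,397.53.
Cap binds for Haddad ($2,009,080); remaining pool $6,683,520 reallocated over remaining days 449.
Remaining shares: Dube 2,813,330.24 → $2,813,330; Bergstrom 3,870,189.76 → $3,870,190.

Haddad: $2,009,080; Dube: $2,813,330; Bergstrom: $3,870,190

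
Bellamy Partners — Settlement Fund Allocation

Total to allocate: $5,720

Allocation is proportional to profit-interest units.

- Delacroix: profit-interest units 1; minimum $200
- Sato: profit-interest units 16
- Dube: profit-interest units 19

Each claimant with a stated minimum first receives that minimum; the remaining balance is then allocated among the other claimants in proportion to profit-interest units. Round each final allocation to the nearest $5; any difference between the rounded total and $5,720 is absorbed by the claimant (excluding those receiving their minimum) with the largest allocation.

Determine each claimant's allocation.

Minimums first: Delacroix $200. Residual $5,520.
Residual split over remaining profit-interest units 35: Sato 2,523.43 → $2,525; Dube 2,996.57 → $2,995.

Delacroix: $200 · Sato: $2,525 · Dube: $2,995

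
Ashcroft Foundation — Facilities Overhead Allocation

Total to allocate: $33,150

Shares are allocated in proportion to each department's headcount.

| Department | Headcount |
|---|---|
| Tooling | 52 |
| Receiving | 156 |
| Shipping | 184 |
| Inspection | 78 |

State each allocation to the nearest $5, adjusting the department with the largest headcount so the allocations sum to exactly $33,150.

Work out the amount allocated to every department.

Tooling: $3,670 | Receiving: $11,005 | Shipping: $12,975 | Inspection: $5,500

Headcount total: 52 + 156 + 184 + 78 = 470.
Pro-rata amounts: Tooling 3,667.66; Receiving 11,002.98; Shipping 12,977.87; Inspection 5,501.49.
Rounded to nearest $5: Tooling $3,670; Receiving $11,005; Shipping $12,980; Inspection $5,500. Sum = $33,155.
Difference $33,150 − $33,155 = −$5 applied to largest headcount (Shipping): Shipping becomes $12,975.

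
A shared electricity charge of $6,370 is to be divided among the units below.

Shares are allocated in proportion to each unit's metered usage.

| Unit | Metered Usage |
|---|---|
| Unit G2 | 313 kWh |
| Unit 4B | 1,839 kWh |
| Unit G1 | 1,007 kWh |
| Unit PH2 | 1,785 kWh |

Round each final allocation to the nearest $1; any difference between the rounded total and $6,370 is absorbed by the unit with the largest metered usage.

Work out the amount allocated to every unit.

Unit G2: $403 · Unit 4B: $2,370 · Unit G1: $1,297 · Unit PH2: $2,300

Combined metered usage = 4,944.
Pro-rata amounts: Unit G2 313/4,944 × $6,370 = 403.28; Unit 4B 1,839/4,944 × $6,370 = 2,369.42; Unit G1 1,007/4,944 × $6,370 = 1,297.45; Unit PH2 1,785/4,944 × $6,370 = 2,299.85.
At nearest $1: Unit G2 $403; Unit 4B $2,369; Unit G1 $1,297; Unit PH2 $2,300. Sum = $6,369.
Difference $6,370 − $6,369 = +$1 applied to largest metered usage (Unit 4B): Unit 4B becomes $2,370.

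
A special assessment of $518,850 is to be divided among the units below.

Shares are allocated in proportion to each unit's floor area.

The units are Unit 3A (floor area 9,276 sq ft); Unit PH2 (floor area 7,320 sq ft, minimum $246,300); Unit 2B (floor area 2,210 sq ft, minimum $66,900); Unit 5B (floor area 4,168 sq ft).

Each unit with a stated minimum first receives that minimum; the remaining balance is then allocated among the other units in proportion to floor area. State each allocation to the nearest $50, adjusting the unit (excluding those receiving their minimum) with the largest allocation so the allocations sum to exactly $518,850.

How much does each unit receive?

Fund the minimums — Unit PH2 $246,300; Unit 2B $66,900. Remaining pool $205,650.
Remaining pool split over remaining floor area 13,444: Unit 3A 141,892.99 → $141,900; Unit 5B 63,757.01 → $63,750.

Unit 3A: $141,900; Unit PH2: $246,300; Unit 2B: $66,900; Unit 5B: $63,750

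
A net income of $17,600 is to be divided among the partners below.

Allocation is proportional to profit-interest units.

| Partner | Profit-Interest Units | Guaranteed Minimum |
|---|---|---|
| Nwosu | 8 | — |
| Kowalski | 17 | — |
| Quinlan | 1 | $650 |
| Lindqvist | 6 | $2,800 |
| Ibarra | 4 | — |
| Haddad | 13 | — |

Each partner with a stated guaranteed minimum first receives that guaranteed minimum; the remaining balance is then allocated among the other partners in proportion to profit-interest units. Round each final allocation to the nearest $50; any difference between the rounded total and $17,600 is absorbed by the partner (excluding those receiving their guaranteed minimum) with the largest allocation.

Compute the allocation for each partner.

Nwosu: $2,700; Kowalski: $5,700; Quinlan: $650; Lindqvist: $2,800; Ibarra: $1,350; Haddad: $4,400

Fund the minimums — Quinlan $650; Lindqvist $2,800. Residual $14,150.
Residual split over remaining profit-interest units 42: Nwosu 2,695.24 → $2,700; Kowalski 5,727.38 → $5,750; Ibarra 1,347.62 → $1,350; Haddad 4,379.76 → $4,400.
Rounding difference −$50 applied to Kowalski → $5,700.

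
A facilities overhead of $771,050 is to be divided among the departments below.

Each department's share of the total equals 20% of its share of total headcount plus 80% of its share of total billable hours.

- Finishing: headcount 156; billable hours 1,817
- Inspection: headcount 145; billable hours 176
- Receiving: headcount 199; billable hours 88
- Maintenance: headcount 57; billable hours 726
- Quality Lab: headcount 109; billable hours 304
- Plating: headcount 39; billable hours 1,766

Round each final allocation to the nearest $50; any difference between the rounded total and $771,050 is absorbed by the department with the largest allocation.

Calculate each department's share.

Finishing: $263,900 · Inspection: $54,000 · Receiving: $54,650 · Maintenance: $104,300 · Quality Lab: $62,300 · Plating: $231,900

Headcount total 705; billable hours total 4,877.
Combined weights (20% headcount + 80% billable hours): Finishing 0.3423; Inspection 0.0700; Receiving 0.0709; Maintenance 0.1353; Quality Lab 0.0808; Plating 0.3008.
Proportional shares: Finishing 263,936.12; Inspection 53,977.32; Receiving 54,658.97; Maintenance 104,292.08; Quality Lab 62,292.13; Plating 231,893.37.
After rounding ($50): Finishing $263,950; Inspection $54,000; Receiving $54,650; Maintenance $104,300; Quality Lab $62,300; Plating $231,900. Sum = $771,100.
Difference $771,050 − $771,100 = −$50 applied to largest allocation (Finishing): Finishing becomes $263,900.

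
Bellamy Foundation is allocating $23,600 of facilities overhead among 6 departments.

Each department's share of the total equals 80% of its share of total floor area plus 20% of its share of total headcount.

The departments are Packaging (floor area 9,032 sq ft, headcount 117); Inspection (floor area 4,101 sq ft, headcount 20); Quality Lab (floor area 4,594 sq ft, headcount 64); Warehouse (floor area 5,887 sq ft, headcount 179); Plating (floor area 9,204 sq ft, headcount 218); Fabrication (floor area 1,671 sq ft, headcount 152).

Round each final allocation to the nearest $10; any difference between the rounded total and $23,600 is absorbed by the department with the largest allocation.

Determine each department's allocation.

Totals — floor area 34,489, headcount 750.
Composite weights (80% floor area + 20% headcount): Packaging 0.2407; Inspection 0.1005; Quality Lab 0.1236; Warehouse 0.1843; Plating 0.2716; Fabrication 0.0793.
Proportional shares: Packaging 5,680.63; Inspection 2,370.84; Quality Lab 2,917.63; Warehouse 4,349.17; Plating 6,410.41; Fabrication 1,871.33.
After rounding ($10): Packaging $5,680; Inspection $2,370; Quality Lab $2,920; Warehouse $4,350; Plating $6,410; Fabrication $1,870. Sum = $23,600.
Sum already equals the total — no adjustment.

Packaging: $5,680 · Inspection: $2,370 · Quality Lab: $2,920 · Warehouse: $4,350 · Plating: $6,410 · Fabrication: $1,870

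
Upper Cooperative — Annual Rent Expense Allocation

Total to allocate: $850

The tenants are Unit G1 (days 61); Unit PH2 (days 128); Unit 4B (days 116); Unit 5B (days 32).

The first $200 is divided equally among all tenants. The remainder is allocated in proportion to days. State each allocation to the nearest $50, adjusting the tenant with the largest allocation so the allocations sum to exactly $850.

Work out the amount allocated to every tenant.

Unit G1: $150 · Unit PH2: $350 · Unit 4B: $250 · Unit 5B: $100

Equal tier: $200 ÷ 4 = $50 apiece.
Remainder $650 by days (total 337): Unit G1 117.66 → $100; Unit PH2 246.88 → $250; Unit 4B 223.74 → $200; Unit 5B 61.72 → $50.
Rounding difference +$50 on remainder applied to Unit PH2.
Totals: Unit G1 $50 + $100 = $150; Unit PH2 $50 + $300 = $350; Unit 4B $50 + $200 = $250; Unit 5B $50 + $50 = $100.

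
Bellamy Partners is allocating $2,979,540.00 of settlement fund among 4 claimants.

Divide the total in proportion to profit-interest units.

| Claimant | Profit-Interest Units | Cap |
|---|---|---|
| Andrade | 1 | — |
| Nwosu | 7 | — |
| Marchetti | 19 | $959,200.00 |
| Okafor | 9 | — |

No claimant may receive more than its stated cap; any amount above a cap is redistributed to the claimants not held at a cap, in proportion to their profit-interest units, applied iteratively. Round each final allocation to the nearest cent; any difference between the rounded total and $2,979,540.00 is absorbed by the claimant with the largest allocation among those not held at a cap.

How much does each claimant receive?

Andrade: $118,843.53 | Nwosu: $831,904.71 | Marchetti: $959,200.00 | Okafor: $1,069,591.76

Combined profit-interest units = 36.
Proportional shares (ignoring caps): Andrade 82,765.0000; Nwosu 579,355.0000; Marchetti 1,572,535.0000; Okafor 744,885.0000.
Capped: Marchetti ($959,200.00); balance $2,020,340.00 reallocated over remaining profit-interest units 17.
Redistributed shares: Andrade 118,843.5294 → $118,843.53; Nwosu 831,904.7059 → $831,904.71; Okafor 1,069,591.7647 → $1,069,591.76.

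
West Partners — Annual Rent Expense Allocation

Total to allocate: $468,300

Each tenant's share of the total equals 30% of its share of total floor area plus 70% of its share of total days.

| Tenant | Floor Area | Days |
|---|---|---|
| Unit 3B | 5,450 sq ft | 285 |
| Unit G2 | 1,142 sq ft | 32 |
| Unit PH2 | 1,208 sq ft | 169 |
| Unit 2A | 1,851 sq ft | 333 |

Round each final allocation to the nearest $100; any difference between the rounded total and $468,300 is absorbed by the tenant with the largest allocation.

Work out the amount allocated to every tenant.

Unit 3B: $193,500 | Unit G2: $29,400 | Unit PH2: $85,200 | Unit 2A: $160,200

Floor area total 9,651; days total 819.
Combined weights (30% floor area + 70% days): Unit 3B 0.4130; Unit G2 0.0628; Unit PH2 0.1820; Unit 2A 0.3422.
Pro-rata amounts: Unit 3B 193,408.95; Unit G2 29,432.35; Unit PH2 85,228.24; Unit 2A 160,230.47.
After rounding ($100): Unit 3B $193,400; Unit G2 $29,400; Unit PH2 $85,200; Unit 2A $160,200. Sum = $468,200.
Difference $468,300 − $468,200 = +$100 applied to largest allocation (Unit 3B): Unit 3B becomes $193,500.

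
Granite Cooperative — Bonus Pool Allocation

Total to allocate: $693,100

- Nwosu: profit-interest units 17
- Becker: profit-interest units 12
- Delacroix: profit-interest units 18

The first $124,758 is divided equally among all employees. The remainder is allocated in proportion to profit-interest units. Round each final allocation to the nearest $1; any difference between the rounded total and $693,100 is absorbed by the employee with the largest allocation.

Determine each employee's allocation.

Nwosu: $247,157 · Becker: $186,695 · Delacroix: $259,248

First tranche $124,758 split equally: $41,586 each.
Remainder $568,342 by profit-interest units (total 47): Nwosu 205,570.51 → $205,571; Becker 145,108.60 → $145,109; Delacroix 217,662.89 → $217,663.
Rounding difference −$1 on remainder applied to Delacroix.
Totals: Nwosu $41,586 + $205,571 = $247,157; Becker $41,586 + $145,109 = $186,695; Delacroix $41,586 + $217,662 = $259,248.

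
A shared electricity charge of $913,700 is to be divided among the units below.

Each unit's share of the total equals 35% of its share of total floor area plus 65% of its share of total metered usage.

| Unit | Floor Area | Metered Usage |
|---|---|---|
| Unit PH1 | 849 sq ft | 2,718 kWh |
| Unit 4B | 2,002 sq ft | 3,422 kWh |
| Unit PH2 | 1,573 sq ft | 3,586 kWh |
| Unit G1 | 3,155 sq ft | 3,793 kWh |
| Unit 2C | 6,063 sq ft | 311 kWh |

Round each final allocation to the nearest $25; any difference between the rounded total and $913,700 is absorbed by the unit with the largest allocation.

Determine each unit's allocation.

Totals — floor area 13,642, metered usage 13,830.
Blended shares (35% floor area + 65% metered usage): Unit PH1 0.1495; Unit 4B 0.2122; Unit PH2 0.2089; Unit G1 0.2592; Unit 2C 0.1702.
Unrounded shares: Unit PH1 136,621.93; Unit 4B 193,882.54; Unit PH2 190,868.63; Unit G1 236,843.04; Unit 2C 155,483.85.
After rounding ($25): Unit PH1 $136,625; Unit 4B $193,875; Unit PH2 $190,875; Unit G1 $236,850; Unit 2C $155,475. Sum = $913,700.
Sum already equals the total — no adjustment.

Unit PH1: $136,625; Unit 4B: $193,875; Unit PH2: $190,875; Unit G1: $236,850; Unit 2C: $155,475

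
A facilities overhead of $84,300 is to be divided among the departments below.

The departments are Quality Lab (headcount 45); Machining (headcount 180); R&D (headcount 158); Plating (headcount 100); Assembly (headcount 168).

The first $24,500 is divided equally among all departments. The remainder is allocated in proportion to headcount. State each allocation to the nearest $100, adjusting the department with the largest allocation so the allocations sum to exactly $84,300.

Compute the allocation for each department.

Quality Lab: $9,000 | Machining: $21,500 | R&D: $19,400 | Plating: $14,100 | Assembly: $20,300

First tranche $24,500 split equally: $4,900 each.
Remainder $59,800 by headcount (total 651): Quality Lab 4,133.64 → $4,100; Machining 16,534.56 → $16,500; R&D 14,513.67 → $14,500; Plating 9,185.87 → $9,200; Assembly 15,432.26 → $15,400.
Rounding difference +$100 on remainder applied to Machining.
Totals: Quality Lab $4,900 + $4,100 = $9,000; Machining $4,900 + $16,600 = $21,500; R&D $4,900 + $14,500 = $19,400; Plating $4,900 + $9,200 = $14,100; Assembly $4,900 + $15,400 = $20,300.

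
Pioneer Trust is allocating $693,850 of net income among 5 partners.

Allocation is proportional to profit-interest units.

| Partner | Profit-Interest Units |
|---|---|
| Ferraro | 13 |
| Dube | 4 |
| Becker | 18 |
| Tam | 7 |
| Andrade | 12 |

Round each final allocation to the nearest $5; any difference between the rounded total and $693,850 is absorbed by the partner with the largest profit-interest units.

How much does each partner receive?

Ferraro: $167,040; Dube: $51,395; Becker: $231,280; Tam: $89,945; Andrade: $154,190

Total profit-interest units = 54.
Raw shares: Ferraro 13/54 × $693,850 = 167,037.96; Dube 4/54 × $693,850 = 51,396.30; Becker 18/54 × $693,850 = 231,283.33; Tam 7/54 × $693,850 = 89,943.52; Andrade 12/54 × $693,850 = 154,188.89.
After rounding ($5): Ferraro $167,040; Dube $51,395; Becker $231,285; Tam $89,945; Andrade $154,190. Sum = $693,855.
Difference $693,850 − $693,855 = −$5 applied to largest profit-interest units (Becker): Becker becomes $231,280.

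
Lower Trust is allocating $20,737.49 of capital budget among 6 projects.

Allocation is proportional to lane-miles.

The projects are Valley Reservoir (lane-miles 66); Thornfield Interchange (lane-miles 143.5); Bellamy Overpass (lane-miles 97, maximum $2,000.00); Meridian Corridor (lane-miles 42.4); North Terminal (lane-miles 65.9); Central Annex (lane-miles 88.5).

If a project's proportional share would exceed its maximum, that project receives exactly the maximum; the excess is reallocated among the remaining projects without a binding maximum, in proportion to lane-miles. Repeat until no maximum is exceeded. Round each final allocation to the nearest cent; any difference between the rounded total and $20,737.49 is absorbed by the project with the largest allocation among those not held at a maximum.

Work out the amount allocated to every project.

Valley Reservoir: $3,043.75 | Thornfield Interchange: $6,617.83 | Bellamy Overpass: $2,000.00 | Meridian Corridor: $1,955.38 | North Terminal: $3,039.14 | Central Annex: $4,081.39

Lane-miles total: 503.3.
Pro-rata shares before constraints: Valley Reservoir 2,719.4006; Thornfield Interchange 5,912.6362; Bellamy Overpass 3,996.6949; Meridian Corridor 1,747.0089; North Terminal 2,715.2803; Central Annex 3,646.4690.
Capped: Bellamy Overpass ($2,000.00); residual $18,737.49 reallocated over remaining lane-miles 406.3.
Redistributed shares: Valley Reservoir 3,043.7468 → $3,043.75; Thornfield Interchange 6,617.8435 → $6,617.84; Meridian Corridor 1,955.3768 → $1,955.38; North Terminal 3,039.1351 → $3,039.14; Central Annex 4,081.3878 → $4,081.39.
Rounding difference −$0.01 applied to Thornfield Interchange → $6,617.83.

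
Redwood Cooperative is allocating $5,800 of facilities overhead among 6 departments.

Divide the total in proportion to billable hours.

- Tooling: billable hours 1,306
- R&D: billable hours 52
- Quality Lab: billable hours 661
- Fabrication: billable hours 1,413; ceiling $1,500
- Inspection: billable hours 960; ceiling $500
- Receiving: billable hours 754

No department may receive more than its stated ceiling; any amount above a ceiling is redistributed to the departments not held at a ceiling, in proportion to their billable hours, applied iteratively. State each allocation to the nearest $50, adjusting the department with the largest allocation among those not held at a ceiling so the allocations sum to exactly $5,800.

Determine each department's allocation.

Tooling: $1,800 | R&D: $50 | Quality Lab: $900 | Fabrication: $1,500 | Inspection: $500 | Receiving: $1,050

Sum of billable hours: 5,146.
Pro-rata shares before constraints: Tooling 1,471.98; R&D 58.61; Quality Lab 745.01; Fabrication 1,592.58; Inspection 1,082.01; Receiving 849.83.
Cap binds for Fabrication ($1,500), Inspection ($500); remaining pool $3,800 reallocated over remaining billable hours 2,773.
Remaining shares: Tooling 1,789.69 → $1,800; R&D 71.26 → $50; Quality Lab 905.81 → $900; Receiving 1,033.25 → $1,050.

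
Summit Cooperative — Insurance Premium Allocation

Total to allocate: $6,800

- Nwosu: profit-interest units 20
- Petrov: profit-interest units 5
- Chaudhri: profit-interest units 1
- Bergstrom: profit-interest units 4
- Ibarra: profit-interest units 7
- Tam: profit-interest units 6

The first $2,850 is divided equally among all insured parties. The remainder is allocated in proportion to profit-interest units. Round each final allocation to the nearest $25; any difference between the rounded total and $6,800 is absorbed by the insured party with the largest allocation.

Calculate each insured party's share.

Nwosu: $2,300 | Petrov: $925 | Chaudhri: $575 | Bergstrom: $850 | Ibarra: $1,125 | Tam: $1,025

First tranche $2,850 split equally: $475 each.
Remainder $3,950 by profit-interest units (total 43): Nwosu 1,837.21 → $1,825; Petrov 459.30 → $450; Chaudhri 91.86 → $100; Bergstrom 367.44 → $375; Ibarra 643.02 → $650; Tam 551.16 → $550.
Totals: Nwosu $475 + $1,825 = $2,300; Petrov $475 + $450 = $925; Chaudhri $475 + $100 = $575; Bergstrom $475 + $375 = $850; Ibarra $475 + $650 = $1,125; Tam $475 + $550 = $1,025.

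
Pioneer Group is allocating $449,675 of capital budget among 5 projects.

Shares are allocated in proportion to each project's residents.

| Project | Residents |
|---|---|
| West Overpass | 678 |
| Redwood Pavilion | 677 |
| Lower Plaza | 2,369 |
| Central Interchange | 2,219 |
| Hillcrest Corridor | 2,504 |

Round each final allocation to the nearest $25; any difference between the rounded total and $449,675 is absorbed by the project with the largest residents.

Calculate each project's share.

West Overpass: $36,100; Redwood Pavilion: $36,050; Lower Plaza: $126,125; Central Interchange: $118,125; Hillcrest Corridor: $133,275

Residents total: 8,447.
Proportional shares: West Overpass 678/8,447 × $449,675 = 36,093.25; Redwood Pavilion 677/8,447 × $449,675 = 36,040.01; Lower Plaza 2,369/8,447 × $449,675 = 126,113.42; Central Interchange 2,219/8,447 × $449,675 = 118,128.19; Hillcrest Corridor 2,504/8,447 × $449,675 = 133,300.13.
At nearest $25: West Overpass $36,100; Redwood Pavilion $36,050; Lower Plaza $126,125; Central Interchange $118,125; Hillcrest Corridor $133,300. Sum = $449,700.
Difference $449,675 − $449,700 = −$25 applied to largest residents (Hillcrest Corridor): Hillcrest Corridor becomes $133,275.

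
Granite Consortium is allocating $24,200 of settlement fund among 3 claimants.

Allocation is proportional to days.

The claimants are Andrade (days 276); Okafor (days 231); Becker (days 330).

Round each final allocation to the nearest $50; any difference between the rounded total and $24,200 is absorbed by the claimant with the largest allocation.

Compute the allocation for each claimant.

Total days = 837.
Raw shares: Andrade 276/837 × $24,200 = 7,979.93; Okafor 231/837 × $24,200 = 6,678.85; Becker 330/837 × $24,200 = 9,541.22.
Rounded to nearest $50: Andrade $8,000; Okafor $6,700; Becker $9,550. Sum = $24,250.
Difference $24,200 − $24,250 = −$50 applied to largest allocation (Becker): Becker becomes $9,500.

Andrade: $8,000; Okafor: $6,700; Becker: $9,500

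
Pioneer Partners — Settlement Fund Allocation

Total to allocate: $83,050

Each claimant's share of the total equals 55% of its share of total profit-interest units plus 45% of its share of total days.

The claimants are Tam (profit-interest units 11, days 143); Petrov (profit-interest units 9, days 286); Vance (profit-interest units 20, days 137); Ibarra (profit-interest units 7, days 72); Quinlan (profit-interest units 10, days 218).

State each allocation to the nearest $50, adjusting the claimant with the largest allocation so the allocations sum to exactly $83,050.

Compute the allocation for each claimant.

Tam: $15,050 · Petrov: $19,700 · Vance: $22,000 · Ibarra: $8,750 · Quinlan: $17,550

Profit-interest units total 57; days total 856.
Blended shares (55% profit-interest units + 45% days): Tam 0.1813; Petrov 0.2372; Vance 0.2650; Ibarra 0.1054; Quinlan 0.2111.
Pro-rata amounts: Tam 15,058.26; Petrov 19,698.84; Vance 22,008.54; Ibarra 8,753.00; Quinlan 17,531.36.
After rounding ($50): Tam $15,050; Petrov $19,700; Vance $22,000; Ibarra $8,750; Quinlan $17,550. Sum = $83,050.
No rounding difference to absorb.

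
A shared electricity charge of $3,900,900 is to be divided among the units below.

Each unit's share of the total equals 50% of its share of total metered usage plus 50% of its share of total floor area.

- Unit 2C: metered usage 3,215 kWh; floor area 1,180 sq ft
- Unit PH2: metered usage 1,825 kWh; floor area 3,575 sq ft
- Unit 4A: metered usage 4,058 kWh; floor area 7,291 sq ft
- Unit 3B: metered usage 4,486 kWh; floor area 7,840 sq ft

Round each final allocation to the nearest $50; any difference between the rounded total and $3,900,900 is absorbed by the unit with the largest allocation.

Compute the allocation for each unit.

Unit 2C: $577,350; Unit PH2: $612,700; Unit 4A: $1,297,800; Unit 3B: $1,413,050

Metered usage total 13,584; floor area total 19,886.
Composite weights (50% metered usage + 50% floor area): Unit 2C 0.1480; Unit PH2 0.1571; Unit 4A 0.3327; Unit 3B 0.3622.
Pro-rata amounts: Unit 2C 577,359.98; Unit PH2 612,683.06; Unit 4A 1,297,778.04; Unit 3B 1,413,078.93.
Rounded to nearest $50: Unit 2C $577,350; Unit PH2 $612,700; Unit 4A $1,297,800; Unit 3B $1,413,100. Sum = $3,900,950.
Difference $3,900,900 − $3,900,950 = −$50 applied to largest allocation (Unit 3B): Unit 3B becomes $1,413,050.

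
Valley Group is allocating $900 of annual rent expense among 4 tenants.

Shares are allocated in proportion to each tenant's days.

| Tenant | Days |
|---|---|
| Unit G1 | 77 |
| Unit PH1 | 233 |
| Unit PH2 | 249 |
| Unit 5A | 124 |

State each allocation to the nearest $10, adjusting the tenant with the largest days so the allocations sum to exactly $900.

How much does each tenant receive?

Unit G1: $100; Unit PH1: $310; Unit PH2: $330; Unit 5A: $160

Sum of days: 77 + 233 + 249 + 124 = 683.
Unrounded shares: Unit G1 101.46; Unit PH1 307.03; Unit PH2 328.11; Unit 5A 163.40.
After rounding ($10): Unit G1 $100; Unit PH1 $310; Unit PH2 $330; Unit 5A $160. Sum = $900.
No rounding difference to absorb.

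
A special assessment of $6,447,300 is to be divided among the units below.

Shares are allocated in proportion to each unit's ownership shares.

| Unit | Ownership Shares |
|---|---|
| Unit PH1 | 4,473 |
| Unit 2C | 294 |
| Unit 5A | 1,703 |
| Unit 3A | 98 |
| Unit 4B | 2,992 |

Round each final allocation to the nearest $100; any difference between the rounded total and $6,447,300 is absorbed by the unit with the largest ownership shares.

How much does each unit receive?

Ownership shares total: 4,473 + 294 + 1,703 + 98 + 2,992 = 9,560.
Raw shares: Unit PH1 3,016,608.04; Unit 2C 198,274.71; Unit 5A 1,148,509.61; Unit 3A 66,091.57; Unit 4B 2,017,816.07.
Rounded to nearest $100: Unit PH1 $3,016,600; Unit 2C $198,300; Unit 5A $1,148,500; Unit 3A $66,100; Unit 4B $2,017,800. Sum = $6,447,300.
Rounded total matches; no reconciliation needed.

Unit PH1: $3,016,600 | Unit 2C: $198,300 | Unit 5A: $1,148,500 | Unit 3A: $66,100 | Unit 4B: $2,017,800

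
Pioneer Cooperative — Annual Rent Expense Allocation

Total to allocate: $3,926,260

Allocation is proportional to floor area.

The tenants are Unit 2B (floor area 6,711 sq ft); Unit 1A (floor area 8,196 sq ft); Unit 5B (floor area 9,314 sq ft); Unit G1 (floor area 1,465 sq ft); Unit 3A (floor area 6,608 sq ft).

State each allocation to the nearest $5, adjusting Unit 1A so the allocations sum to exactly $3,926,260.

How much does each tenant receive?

Unit 2B: $815,915; Unit 1A: $996,455; Unit 5B: $1,132,385; Unit G1: $178,115; Unit 3A: $803,390

Floor area total: 32,294.
Proportional shares: Unit 2B 6,711/32,294 × $3,926,260 = 815,914.13; Unit 1A 8,196/32,294 × $3,926,260 = 996,458.38; Unit 5B 9,314/32,294 × $3,926,260 = 1,132,383.28; Unit G1 1,465/32,294 × $3,926,260 = 178,112.68; Unit 3A 6,608/32,294 × $3,926,260 = 803,391.53.
After rounding ($5): Unit 2B $815,915; Unit 1A $996,460; Unit 5B $1,132,385; Unit G1 $178,115; Unit 3A $803,390. Sum = $3,926,265.
Difference $3,926,260 − $3,926,265 = −$5 applied to Unit 1A: Unit 1A becomes $996,455.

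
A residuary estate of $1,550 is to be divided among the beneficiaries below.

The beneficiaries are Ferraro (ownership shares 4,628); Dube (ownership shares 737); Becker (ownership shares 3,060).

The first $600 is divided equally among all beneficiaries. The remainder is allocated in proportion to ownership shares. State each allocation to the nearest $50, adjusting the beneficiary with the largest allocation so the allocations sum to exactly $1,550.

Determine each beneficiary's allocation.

Ferraro: $700; Dube: $300; Becker: $550

$600 shared equally gives $200 per beneficiary.
Remainder $950 by ownership shares (total 8,425): Ferraro 521.85 → $500; Dube 83.10 → $100; Becker 345.04 → $350.
Totals: Ferraro $200 + $500 = $700; Dube $200 + $100 = $300; Becker $200 + $350 = $550.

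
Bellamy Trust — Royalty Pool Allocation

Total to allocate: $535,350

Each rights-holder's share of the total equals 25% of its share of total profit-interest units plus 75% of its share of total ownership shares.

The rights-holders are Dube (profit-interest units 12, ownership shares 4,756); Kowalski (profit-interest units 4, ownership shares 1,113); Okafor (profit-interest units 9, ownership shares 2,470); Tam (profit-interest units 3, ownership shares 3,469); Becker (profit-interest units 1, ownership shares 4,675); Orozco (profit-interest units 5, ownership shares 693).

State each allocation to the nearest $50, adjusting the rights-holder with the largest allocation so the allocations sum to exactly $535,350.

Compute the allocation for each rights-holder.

Profit-interest units total 34; ownership shares total 17,176.
Composite weights (25% profit-interest units + 75% ownership shares): Dube 0.2959; Kowalski 0.0780; Okafor 0.1740; Tam 0.1735; Becker 0.2115; Orozco 0.0670.
Raw shares: Dube 158,414.77; Kowalski 41,763.49; Okafor 93,167.20; Tam 92,901.81; Becker 113,220.92; Orozco 35,881.81.
After rounding ($50): Dube $158,400; Kowalski $41,750; Okafor $93,150; Tam $92,900; Becker $113,200; Orozco $35,900. Sum = $535,300.
Difference $535,350 − $535,300 = +$50 applied to largest allocation (Dube): Dube becomes $158,450.

Dube: $158,450 · Kowalski: $41,750 · Okafor: $93,150 · Tam: $92,900 · Becker: $113,200 · Orozco: $35,900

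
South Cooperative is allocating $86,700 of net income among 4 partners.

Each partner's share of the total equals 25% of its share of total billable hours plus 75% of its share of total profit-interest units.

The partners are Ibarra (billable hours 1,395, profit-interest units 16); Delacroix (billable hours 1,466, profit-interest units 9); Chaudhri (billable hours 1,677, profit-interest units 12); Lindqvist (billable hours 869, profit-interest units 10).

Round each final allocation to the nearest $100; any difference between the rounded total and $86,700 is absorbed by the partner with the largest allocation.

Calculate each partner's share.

Billable hours total 5,407; profit-interest units total 47.
Combined weights (25% billable hours + 75% profit-interest units): Ibarra 0.3198; Delacroix 0.2114; Chaudhri 0.2690; Lindqvist 0.1998.
Raw shares: Ibarra 27,728.30; Delacroix 18,328.34; Chaudhri 23,324.70; Lindqvist 17,318.66.
Rounded to nearest $100: Ibarra $27,700; Delacroix $18,300; Chaudhri $23,300; Lindqvist $17,300. Sum = $86,600.
Difference $86,700 − $86,600 = +$100 applied to largest allocation (Ibarra): Ibarra becomes $27,800.

Ibarra: $27,800; Delacroix: $18,300; Chaudhri: $23,300; Lindqvist: $17,300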